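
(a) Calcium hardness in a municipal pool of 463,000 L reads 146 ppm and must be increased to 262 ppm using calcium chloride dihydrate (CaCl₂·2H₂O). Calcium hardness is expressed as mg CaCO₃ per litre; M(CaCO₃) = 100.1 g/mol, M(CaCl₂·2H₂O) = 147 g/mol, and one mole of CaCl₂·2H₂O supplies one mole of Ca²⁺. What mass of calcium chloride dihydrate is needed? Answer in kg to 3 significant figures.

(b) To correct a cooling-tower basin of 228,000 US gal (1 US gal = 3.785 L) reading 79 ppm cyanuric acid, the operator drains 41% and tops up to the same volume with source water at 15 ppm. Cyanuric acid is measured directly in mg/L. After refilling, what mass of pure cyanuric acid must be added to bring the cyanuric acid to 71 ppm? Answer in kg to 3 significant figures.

(a) 78.9 kg; (b) 15.7 kg

(a) Hardness to add: (262 − 146) = 116 mg/L as CaCO₃ × 463,000 L = 53,710 g as CaCO₃.
(a) Moles of Ca²⁺ (1 mol Ca²⁺ ≡ 1 mol CaCO₃): 53,710 / 100.1 g/mol = 536.5 mol.
(a) Mass of CaCl₂·2H₂O: 536.5 × 147 = 78,870 g.

(b) Volume: 228,000 US gal × 3.785 L/gal = 862,980 L.
(b) After draining 41% and refilling: 79 × 0.59 + 15 × 0.41 = 52.76 ppm.
(b) Deficit to target: 71 − 52.76 = 18.24 mg/L.
(b) Mass: 18.24 mg/L × 862,980 L = 15,740 g cyanuric acid.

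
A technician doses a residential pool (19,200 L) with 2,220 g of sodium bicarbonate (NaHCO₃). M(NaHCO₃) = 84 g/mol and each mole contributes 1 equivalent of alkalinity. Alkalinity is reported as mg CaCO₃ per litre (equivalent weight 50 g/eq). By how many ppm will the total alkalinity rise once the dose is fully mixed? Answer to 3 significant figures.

68.8 ppm

Moles of NaHCO₃: 2,220 g ÷ 84 g/mol = 26.43 mol → 26.43 eq of alkalinity.
As CaCO₃: 26.43 eq × 50 g/eq = 1321 g.
Rise: 1321 g / 19,200 L × 1000 = 68.82 mg/L.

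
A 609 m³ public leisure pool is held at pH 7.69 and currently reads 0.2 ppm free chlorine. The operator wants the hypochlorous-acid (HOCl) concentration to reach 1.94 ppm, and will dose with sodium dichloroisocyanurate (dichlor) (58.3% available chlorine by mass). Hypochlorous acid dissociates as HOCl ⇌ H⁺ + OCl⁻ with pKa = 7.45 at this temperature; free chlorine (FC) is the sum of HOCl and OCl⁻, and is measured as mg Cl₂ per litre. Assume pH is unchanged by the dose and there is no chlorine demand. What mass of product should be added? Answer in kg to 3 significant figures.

5.34 kg

Volume: 609 m³ = 609,000 L.
[OCl⁻]/[HOCl] = 10^(pH − pKa) = 10^(7.69 − 7.45) = 1.738; fraction as HOCl = 1/(1 + 1.738) = 0.3653.
Free chlorine required for 1.94 ppm HOCl: 1.94 / 0.3653 = 5.311 ppm.
FC to add: 5.311 − 0.2 = 5.111 mg/L as Cl₂.
Cl₂ equivalent: 5.111 mg/L × 609,000 L = 3113 g.
Product at 58.3% available Cl: 3113 / 0.583 = 5339 g.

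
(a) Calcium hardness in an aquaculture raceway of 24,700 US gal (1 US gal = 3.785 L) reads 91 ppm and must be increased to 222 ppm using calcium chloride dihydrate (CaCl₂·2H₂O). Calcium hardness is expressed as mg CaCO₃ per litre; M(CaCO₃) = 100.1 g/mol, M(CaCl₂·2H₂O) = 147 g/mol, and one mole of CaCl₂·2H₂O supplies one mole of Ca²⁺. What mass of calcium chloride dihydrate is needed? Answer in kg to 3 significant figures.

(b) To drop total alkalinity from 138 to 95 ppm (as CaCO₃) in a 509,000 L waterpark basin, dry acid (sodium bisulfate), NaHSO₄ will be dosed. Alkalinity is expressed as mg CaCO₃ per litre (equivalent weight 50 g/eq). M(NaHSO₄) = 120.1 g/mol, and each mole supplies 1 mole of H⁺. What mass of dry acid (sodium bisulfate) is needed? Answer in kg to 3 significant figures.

(a) 18.0 kg; (b) 52.6 kg

(a) Volume: 24,700 US gal × 3.785 L/gal = 93,490 L.
(a) Hardness to add: (222 − 91) = 131 mg/L as CaCO₃ × 93,490 L = 12,250 g as CaCO₃.
(a) Moles of Ca²⁺ (1 mol Ca²⁺ ≡ 1 mol CaCO₃): 12,250 / 100.1 g/mol = 122.3 mol.
(a) Mass of CaCl₂·2H₂O: 122.3 × 147 = 17,990 g.

(b) Alkalinity to neutralize: (138 − 95) = 43 mg/L as CaCO₃ × 509,000 L = 21,890 g as CaCO₃.
(b) Equivalents of H⁺ required: 21,890 ÷ 50 g/eq = 437.7 eq = 437.7 mol NaHSO₄.
(b) Mass of NaHSO₄: 437.7 × 120.1 = 52,570 g.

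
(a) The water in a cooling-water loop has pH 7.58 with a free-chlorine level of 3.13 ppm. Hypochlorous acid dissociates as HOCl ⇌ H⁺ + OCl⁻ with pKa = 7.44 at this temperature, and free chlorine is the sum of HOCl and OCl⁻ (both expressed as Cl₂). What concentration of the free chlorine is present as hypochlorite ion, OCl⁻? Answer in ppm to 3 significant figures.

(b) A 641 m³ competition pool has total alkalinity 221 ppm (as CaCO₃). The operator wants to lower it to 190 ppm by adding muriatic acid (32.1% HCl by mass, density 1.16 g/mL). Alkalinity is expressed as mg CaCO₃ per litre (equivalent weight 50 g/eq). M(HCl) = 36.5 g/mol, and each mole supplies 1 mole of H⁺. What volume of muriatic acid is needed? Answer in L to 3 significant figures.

(a) 1.82 ppm; (b) 39.0 L

(a) [OCl⁻]/[HOCl] = 10^(pH − pKa) = 10^(7.58 − 7.44) = 10^0.14 = 1.38.
(a) Fraction as HOCl = 1 / (1 + 1.38) = 0.4201.
(a) OCl⁻ = (1 − 0.4201) × 3.13 ppm = 1.815 ppm.

(b) Volume: 641 m³ = 641,000 L.
(b) Alkalinity to neutralize: (221 − 190) = 31 mg/L as CaCO₃ × 641,000 L = 19,870 g as CaCO₃.
(b) Equivalents of H⁺ required: 19,870 ÷ 50 g/eq = 397.4 eq = 397.4 mol HCl.
(b) Mass of HCl: 397.4 × 36.5 = 14,510 g.
(b) Mass of 32.1% solution: 14,510 / 0.321 = 45,190 g.
(b) Volume: 45,190 g ÷ 1.16 g/mL = 38,960 mL.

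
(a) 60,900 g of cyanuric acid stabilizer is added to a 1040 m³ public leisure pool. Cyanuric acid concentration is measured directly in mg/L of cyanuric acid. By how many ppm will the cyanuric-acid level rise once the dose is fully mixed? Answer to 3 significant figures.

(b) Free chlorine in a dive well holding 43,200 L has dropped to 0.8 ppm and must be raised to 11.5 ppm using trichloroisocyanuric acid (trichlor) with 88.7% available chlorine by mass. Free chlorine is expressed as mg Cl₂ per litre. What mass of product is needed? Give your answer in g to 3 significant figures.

(a) 58.6 ppm; (b) 521 g

(a) Volume: 1040 m³ = 1,040,000 L.
(a) Rise: 60,900 g / 1,040,000 L × 1000 = 58.56 mg/L.

(b) Chlorine deficit: 11.5 − 0.8 = 10.7 ppm = 10.7 mg/L as Cl₂.
(b) Cl₂ equivalent needed: 10.7 mg/L × 43,200 L = 462,200 mg = 462.2 g.
(b) Product at 88.7% available chlorine: 462.2 / 0.887 = 521.1 g.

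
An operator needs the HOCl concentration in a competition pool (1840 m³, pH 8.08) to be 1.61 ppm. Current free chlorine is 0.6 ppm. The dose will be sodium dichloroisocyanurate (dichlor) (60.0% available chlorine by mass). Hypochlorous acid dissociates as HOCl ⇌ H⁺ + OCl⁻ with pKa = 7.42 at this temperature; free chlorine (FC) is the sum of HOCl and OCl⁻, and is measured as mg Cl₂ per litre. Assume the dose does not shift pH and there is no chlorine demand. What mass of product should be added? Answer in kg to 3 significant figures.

Volume: 1840 m³ = 1,840,000 L.
[OCl⁻]/[HOCl] = 10^(pH − pKa) = 10^(8.08 − 7.42) = 4.571; fraction as HOCl = 1/(1 + 4.571) = 0.1795.
Free chlorine required for 1.61 ppm HOCl: 1.61 / 0.1795 = 8.969 ppm.
FC to add: 8.969 − 0.6 = 8.369 mg/L as Cl₂.
Cl₂ equivalent: 8.369 mg/L × 1,840,000 L = 15,400 g.
Product at 60.0% available Cl: 15,400 / 0.6 = 25,670 g.

25.7 kg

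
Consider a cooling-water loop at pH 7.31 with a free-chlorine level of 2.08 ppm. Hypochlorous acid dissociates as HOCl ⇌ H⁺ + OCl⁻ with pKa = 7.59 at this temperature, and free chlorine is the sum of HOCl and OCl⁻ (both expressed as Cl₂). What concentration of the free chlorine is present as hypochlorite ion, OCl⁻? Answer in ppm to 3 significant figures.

0.716 ppm

[OCl⁻]/[HOCl] = 10^(pH − pKa) = 10^(7.31 − 7.59) = 10^-0.28 = 0.5248.
Fraction as HOCl = 1 / (1 + 0.5248) = 0.6558.
OCl⁻ = (1 − 0.6558) × 2.08 ppm = 0.7159 ppm.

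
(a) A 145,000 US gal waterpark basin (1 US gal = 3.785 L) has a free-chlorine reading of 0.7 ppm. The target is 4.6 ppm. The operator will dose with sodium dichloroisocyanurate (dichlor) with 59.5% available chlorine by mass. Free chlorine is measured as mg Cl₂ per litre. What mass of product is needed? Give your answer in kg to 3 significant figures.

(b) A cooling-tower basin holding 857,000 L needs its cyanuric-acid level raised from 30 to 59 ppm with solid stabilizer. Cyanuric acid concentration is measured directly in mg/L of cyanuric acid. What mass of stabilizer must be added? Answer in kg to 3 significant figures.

(a) Volume: 145,000 US gal × 3.785 L/gal = 548,825 L.
(a) Chlorine deficit: 4.6 − 0.7 = 3.9 ppm = 3.9 mg/L as Cl₂.
(a) Cl₂ equivalent needed: 3.9 mg/L × 548,825 L = 2,140,000 mg = 2140 g.
(a) Product at 59.5% available chlorine: 2140 / 0.595 = 3597 g.

(b) CYA to add: (59 − 30) = 29 mg/L × 857,000 L = 24,850 g cyanuric acid.

(a) 3.60 kg; (b) 24.9 kg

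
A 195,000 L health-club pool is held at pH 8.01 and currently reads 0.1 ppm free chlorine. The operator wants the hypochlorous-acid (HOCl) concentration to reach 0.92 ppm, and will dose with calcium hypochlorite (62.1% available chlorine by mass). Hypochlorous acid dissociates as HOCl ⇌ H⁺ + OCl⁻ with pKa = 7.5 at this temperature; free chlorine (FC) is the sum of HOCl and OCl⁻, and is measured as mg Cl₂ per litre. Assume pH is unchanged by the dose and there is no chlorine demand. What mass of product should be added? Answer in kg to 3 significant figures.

1.19 kg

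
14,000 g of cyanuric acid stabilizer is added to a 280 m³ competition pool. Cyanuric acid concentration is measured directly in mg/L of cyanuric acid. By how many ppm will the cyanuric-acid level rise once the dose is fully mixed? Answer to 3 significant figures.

Volume: 280 m³ = 280,000 L.
Rise: 14,000 g / 280,000 L × 1000 = 50 mg/L.

50.0 ppm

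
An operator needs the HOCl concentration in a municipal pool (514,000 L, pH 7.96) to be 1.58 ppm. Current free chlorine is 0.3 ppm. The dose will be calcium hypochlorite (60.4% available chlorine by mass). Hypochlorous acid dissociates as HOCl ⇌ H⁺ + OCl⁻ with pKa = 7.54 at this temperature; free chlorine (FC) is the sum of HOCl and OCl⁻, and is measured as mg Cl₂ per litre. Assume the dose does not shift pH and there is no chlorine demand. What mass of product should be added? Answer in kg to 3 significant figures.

4.63 kg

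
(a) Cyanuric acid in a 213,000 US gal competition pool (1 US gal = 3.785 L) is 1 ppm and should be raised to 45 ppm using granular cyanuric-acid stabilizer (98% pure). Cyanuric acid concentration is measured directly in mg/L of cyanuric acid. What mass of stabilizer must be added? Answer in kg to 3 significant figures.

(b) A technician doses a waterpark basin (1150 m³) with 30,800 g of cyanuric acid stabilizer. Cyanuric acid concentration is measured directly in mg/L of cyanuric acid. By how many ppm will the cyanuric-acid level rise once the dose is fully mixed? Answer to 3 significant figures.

(a) Volume: 213,000 US gal × 3.785 L/gal = 806,205 L.
(a) CYA to add: (45 − 1) = 44 mg/L × 806,205 L = 35,470 g cyanuric acid.
(a) At 98% purity: 35,470 / 0.98 = 36,200 g product.

(b) Volume: 1150 m³ = 1,150,000 L.
(b) Rise: 30,800 g / 1,150,000 L × 1000 = 26.78 mg/L.

(a) 36.2 kg; (b) 26.8 ppm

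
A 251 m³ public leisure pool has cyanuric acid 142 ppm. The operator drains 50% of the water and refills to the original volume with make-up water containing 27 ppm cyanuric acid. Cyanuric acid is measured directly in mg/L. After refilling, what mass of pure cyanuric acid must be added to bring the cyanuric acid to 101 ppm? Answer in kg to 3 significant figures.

4.14 kg

Volume: 251 m³ = 251,000 L.
After draining 50% and refilling: 142 × 0.50 + 27 × 0.50 = 84.5 ppm.
Deficit to target: 101 − 84.5 = 16.5 mg/L.
Mass: 16.5 mg/L × 251,000 L = 4142 g cyanuric acid.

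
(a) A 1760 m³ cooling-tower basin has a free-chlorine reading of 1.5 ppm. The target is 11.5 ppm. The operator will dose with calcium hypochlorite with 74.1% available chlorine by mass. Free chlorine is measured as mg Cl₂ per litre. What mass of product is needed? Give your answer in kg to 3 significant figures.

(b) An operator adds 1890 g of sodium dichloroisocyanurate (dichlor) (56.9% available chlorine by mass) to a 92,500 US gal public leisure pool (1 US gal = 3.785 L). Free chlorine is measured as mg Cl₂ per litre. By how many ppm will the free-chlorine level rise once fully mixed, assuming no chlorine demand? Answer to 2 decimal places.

(a) Volume: 1760 m³ = 1,760,000 L.
(a) Chlorine deficit: 11.5 − 1.5 = 10 ppm = 10 mg/L as Cl₂.
(a) Cl₂ equivalent needed: 10 mg/L × 1,760,000 L = 17,600,000 mg = 17,600 g.
(a) Product at 74.1% available chlorine: 17,600 / 0.741 = 23,750 g.

(b) Volume: 92,500 US gal × 3.785 L/gal = 350,112 L.
(b) Available chlorine delivered: 1890 g × 0.569 = 1075 g as Cl₂.
(b) Concentration rise: 1075 g / 350,112 L = 3.072 mg/L = 3.07 ppm.

(a) 23.8 kg; (b) 3.07 ppm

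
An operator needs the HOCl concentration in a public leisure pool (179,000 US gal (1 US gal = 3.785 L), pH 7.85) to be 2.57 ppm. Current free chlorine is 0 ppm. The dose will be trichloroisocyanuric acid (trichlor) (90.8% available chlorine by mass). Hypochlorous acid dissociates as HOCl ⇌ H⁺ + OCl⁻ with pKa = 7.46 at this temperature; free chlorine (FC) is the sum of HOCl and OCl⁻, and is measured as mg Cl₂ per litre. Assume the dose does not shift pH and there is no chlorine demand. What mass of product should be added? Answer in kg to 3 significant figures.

6.62 kg

Volume: 179,000 US gal × 3.785 L/gal = 677,515 L.
[OCl⁻]/[HOCl] = 10^(pH − pKa) = 10^(7.85 − 7.46) = 2.455; fraction as HOCl = 1/(1 + 2.455) = 0.2895.
Free chlorine required for 2.57 ppm HOCl: 2.57 / 0.2895 = 8.879 ppm.
FC to add: 8.879 − 0 = 8.879 mg/L as Cl₂.
Cl₂ equivalent: 8.879 mg/L × 677,515 L = 6015 g.
Product at 90.8% available Cl: 6015 / 0.908 = 6625 g.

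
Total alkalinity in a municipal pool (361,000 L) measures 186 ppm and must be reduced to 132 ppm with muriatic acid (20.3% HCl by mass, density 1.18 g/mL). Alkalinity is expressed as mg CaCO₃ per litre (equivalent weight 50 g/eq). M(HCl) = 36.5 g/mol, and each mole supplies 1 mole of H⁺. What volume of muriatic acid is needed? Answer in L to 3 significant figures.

59.4 L

Alkalinity to neutralize: (186 − 132) = 54 mg/L as CaCO₃ × 361,000 L = 19,490 g as CaCO₃.
Equivalents of H⁺ required: 19,490 ÷ 50 g/eq = 389.9 eq = 389.9 mol HCl.
Mass of HCl: 389.9 × 36.5 = 14,230 g.
Mass of 20.3% solution: 14,230 / 0.203 = 70,100 g.
Volume: 70,100 g ÷ 1.18 g/mL = 59,410 mL.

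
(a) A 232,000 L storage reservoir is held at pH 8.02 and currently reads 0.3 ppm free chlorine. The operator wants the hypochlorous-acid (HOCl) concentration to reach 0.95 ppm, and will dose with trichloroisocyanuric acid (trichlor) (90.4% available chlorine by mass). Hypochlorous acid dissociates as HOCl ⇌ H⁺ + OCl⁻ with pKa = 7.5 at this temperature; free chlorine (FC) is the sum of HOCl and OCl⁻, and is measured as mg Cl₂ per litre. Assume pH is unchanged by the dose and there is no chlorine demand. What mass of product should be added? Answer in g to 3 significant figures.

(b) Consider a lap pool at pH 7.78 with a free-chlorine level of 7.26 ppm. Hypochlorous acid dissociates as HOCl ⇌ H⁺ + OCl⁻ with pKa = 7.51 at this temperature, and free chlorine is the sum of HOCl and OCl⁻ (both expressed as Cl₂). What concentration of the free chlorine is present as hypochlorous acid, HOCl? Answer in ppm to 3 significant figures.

(a) [OCl⁻]/[HOCl] = 10^(pH − pKa) = 10^(8.02 − 7.5) = 3.311; fraction as HOCl = 1/(1 + 3.311) = 0.2319.
(a) Free chlorine required for 0.95 ppm HOCl: 0.95 / 0.2319 = 4.096 ppm.
(a) FC to add: 4.096 − 0.3 = 3.796 mg/L as Cl₂.
(a) Cl₂ equivalent: 3.796 mg/L × 232,000 L = 880.6 g.
(a) Product at 90.4% available Cl: 880.6 / 0.904 = 974.1 g.

(b) [OCl⁻]/[HOCl] = 10^(pH − pKa) = 10^(7.78 − 7.51) = 10^0.27 = 1.862.
(b) Fraction as HOCl = 1 / (1 + 1.862) = 0.3494.
(b) HOCl = 0.3494 × 7.26 ppm = 2.537 ppm.

(a) 974 g; (b) 2.54 ppm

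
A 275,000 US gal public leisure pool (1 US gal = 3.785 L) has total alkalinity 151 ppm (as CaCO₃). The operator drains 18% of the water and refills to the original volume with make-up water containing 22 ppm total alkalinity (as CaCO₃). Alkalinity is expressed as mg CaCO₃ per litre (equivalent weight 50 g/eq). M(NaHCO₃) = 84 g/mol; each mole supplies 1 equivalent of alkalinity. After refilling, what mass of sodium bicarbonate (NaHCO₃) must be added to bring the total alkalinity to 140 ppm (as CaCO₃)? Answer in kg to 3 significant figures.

Volume: 275,000 US gal × 3.785 L/gal = 1,040,875 L.
After draining 18% and refilling: 151 × 0.82 + 22 × 0.18 = 127.78 ppm.
Deficit to target: 140 − 127.78 = 12.22 mg/L.
As CaCO₃: 12.22 mg/L × 1,040,875 L = 12,720 g; ÷ 50 g/eq ÷ 1 = 254.4 mol NaHCO₃.
Mass: 254.4 × 84 = 21,370 g.

21.4 kg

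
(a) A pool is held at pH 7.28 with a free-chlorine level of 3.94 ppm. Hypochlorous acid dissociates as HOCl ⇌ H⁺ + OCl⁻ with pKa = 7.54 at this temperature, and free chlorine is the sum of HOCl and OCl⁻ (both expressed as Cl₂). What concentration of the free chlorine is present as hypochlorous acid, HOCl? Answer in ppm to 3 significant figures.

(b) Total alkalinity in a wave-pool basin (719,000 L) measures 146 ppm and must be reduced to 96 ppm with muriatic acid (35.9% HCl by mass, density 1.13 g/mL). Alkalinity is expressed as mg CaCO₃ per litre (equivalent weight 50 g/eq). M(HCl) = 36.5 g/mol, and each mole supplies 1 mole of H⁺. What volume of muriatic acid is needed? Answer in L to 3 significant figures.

(a) 2.54 ppm; (b) 64.7 L

(a) [OCl⁻]/[HOCl] = 10^(pH − pKa) = 10^(7.28 − 7.54) = 10^-0.26 = 0.5495.
(a) Fraction as HOCl = 1 / (1 + 0.5495) = 0.6454.
(a) HOCl = 0.6454 × 3.94 ppm = 2.543 ppm.

(b) Alkalinity to neutralize: (146 − 96) = 50 mg/L as CaCO₃ × 719,000 L = 35,950 g as CaCO₃.
(b) Equivalents of H⁺ required: 35,950 ÷ 50 g/eq = 719 eq = 719 mol HCl.
(b) Mass of HCl: 719 × 36.5 = 26,240 g.
(b) Mass of 35.9% solution: 26,240 / 0.359 = 73,100 g.
(b) Volume: 73,100 g ÷ 1.13 g/mL = 64,690 mL.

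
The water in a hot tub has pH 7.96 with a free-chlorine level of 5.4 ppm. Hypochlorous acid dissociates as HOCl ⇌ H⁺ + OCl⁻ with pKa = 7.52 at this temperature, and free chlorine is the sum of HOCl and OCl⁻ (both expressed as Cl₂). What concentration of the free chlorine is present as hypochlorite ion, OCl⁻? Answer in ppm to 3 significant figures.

[OCl⁻]/[HOCl] = 10^(pH − pKa) = 10^(7.96 − 7.52) = 10^0.44 = 2.754.
Fraction as HOCl = 1 / (1 + 2.754) = 0.2664.
OCl⁻ = (1 − 0.2664) × 5.4 ppm = 3.962 ppm.

3.96 ppm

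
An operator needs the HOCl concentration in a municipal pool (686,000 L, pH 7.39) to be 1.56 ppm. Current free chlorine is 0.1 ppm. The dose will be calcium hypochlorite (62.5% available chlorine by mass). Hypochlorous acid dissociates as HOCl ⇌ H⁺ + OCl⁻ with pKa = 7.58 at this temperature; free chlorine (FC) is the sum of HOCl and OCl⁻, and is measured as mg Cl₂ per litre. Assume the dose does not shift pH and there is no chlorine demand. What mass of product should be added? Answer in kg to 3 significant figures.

2.71 kg

[OCl⁻]/[HOCl] = 10^(pH − pKa) = 10^(7.39 − 7.58) = 0.6457; fraction as HOCl = 1/(1 + 0.6457) = 0.6077.
Free chlorine required for 1.56 ppm HOCl: 1.56 / 0.6077 = 2.567 ppm.
FC to add: 2.567 − 0.1 = 2.467 mg/L as Cl₂.
Cl₂ equivalent: 2.467 mg/L × 686,000 L = 1693 g.
Product at 62.5% available Cl: 1693 / 0.625 = 2708 g.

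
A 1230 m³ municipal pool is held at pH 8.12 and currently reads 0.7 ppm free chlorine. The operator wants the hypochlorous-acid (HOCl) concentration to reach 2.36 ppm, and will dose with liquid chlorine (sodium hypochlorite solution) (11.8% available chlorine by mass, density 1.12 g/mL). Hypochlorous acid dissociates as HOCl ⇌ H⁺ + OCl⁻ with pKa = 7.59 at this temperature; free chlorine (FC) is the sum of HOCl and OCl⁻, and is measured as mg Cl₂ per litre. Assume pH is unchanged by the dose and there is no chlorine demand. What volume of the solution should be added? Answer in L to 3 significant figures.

89.9 L

Volume: 1230 m³ = 1,230,000 L.
[OCl⁻]/[HOCl] = 10^(pH − pKa) = 10^(8.12 − 7.59) = 3.388; fraction as HOCl = 1/(1 + 3.388) = 0.2279.
Free chlorine required for 2.36 ppm HOCl: 2.36 / 0.2279 = 10.36 ppm.
FC to add: 10.36 − 0.7 = 9.657 mg/L as Cl₂.
Cl₂ equivalent: 9.657 mg/L × 1,230,000 L = 11,880 g.
Product at 11.8% available Cl: 11,880 / 0.118 = 100,700 g.
Volume: 100,700 g ÷ 1.12 g/mL = 89,870 mL.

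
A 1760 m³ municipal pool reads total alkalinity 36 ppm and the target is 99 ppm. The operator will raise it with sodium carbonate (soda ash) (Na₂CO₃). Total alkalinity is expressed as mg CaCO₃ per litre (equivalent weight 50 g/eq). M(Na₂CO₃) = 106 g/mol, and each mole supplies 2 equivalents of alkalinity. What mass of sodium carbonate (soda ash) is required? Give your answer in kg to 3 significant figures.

118 kg

Volume: 1760 m³ = 1,760,000 L.
Alkalinity to add: (99 − 36) = 63 mg/L as CaCO₃ × 1,760,000 L = 110,900 g as CaCO₃.
Equivalents: 110,900 g ÷ 50 g/eq = 2218 eq.
Each mole of Na₂CO₃ supplies 2 eq, so 2218 / 2 = 1109 mol.
Mass: 1109 mol × 106 g/mol = 117,500 g.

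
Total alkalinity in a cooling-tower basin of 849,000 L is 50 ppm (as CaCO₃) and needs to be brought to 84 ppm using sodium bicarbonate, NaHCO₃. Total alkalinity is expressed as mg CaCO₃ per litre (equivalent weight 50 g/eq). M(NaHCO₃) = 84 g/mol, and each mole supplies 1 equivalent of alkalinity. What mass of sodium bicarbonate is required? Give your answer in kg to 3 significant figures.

48.5 kg

Alkalinity to add: (84 − 50) = 34 mg/L as CaCO₃ × 849,000 L = 28,870 g as CaCO₃.
Equivalents: 28,870 g ÷ 50 g/eq = 577.3 eq.
NaHCO₃ supplies 1 eq per mole → 577.3 mol.
Mass: 577.3 mol × 84 g/mol = 48,490 g.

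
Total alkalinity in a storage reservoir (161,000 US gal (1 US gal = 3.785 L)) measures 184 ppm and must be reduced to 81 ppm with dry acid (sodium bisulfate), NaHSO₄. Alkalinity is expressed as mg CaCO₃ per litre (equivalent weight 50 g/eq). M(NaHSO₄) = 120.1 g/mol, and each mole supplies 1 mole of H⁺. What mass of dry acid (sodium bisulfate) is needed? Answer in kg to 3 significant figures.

Volume: 161,000 US gal × 3.785 L/gal = 609,385 L.
Alkalinity to neutralize: (184 − 81) = 103 mg/L as CaCO₃ × 609,385 L = 62,770 g as CaCO₃.
Equivalents of H⁺ required: 62,770 ÷ 50 g/eq = 1255 eq = 1255 mol NaHSO₄.
Mass of NaHSO₄: 1255 × 120.1 = 150,800 g.

151 kg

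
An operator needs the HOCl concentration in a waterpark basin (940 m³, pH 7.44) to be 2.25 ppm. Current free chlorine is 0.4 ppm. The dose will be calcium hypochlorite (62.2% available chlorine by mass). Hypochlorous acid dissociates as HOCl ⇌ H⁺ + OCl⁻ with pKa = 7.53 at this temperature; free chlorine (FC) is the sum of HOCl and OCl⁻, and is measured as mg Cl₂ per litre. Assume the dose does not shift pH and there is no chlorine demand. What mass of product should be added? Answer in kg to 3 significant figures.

5.56 kg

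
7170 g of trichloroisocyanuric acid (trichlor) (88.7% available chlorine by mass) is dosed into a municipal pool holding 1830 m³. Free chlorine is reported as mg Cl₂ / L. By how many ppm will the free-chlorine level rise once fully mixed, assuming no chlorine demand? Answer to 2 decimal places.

3.48 ppm

Volume: 1830 m³ = 1,830,000 L.
Available chlorine delivered: 7170 g × 0.887 = 6360 g as Cl₂.
Concentration rise: 6360 g / 1,830,000 L = 3.475 mg/L = 3.48 ppm.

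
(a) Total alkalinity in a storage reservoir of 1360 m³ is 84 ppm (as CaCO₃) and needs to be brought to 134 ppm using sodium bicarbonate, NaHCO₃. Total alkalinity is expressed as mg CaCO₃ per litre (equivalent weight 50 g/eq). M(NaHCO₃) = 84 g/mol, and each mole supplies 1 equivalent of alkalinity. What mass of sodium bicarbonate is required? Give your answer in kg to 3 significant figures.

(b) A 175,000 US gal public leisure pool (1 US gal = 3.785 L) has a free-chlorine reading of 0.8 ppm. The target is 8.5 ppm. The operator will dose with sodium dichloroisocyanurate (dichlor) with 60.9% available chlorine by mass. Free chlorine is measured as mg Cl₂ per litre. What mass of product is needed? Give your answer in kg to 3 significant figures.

(a) 114 kg; (b) 8.37 kg

(a) Volume: 1360 m³ = 1,360,000 L.
(a) Alkalinity to add: (134 − 84) = 50 mg/L as CaCO₃ × 1,360,000 L = 68,000 g as CaCO₃.
(a) Equivalents: 68,000 g ÷ 50 g/eq = 1360 eq.
(a) NaHCO₃ supplies 1 eq per mole → 1360 mol.
(a) Mass: 1360 mol × 84 g/mol = 114,200 g.

(b) Volume: 175,000 US gal × 3.785 L/gal = 662,375 L.
(b) Chlorine deficit: 8.5 − 0.8 = 7.7 ppm = 7.7 mg/L as Cl₂.
(b) Cl₂ equivalent needed: 7.7 mg/L × 662,375 L = 5,100,000 mg = 5100 g.
(b) Product at 60.9% available chlorine: 5100 / 0.609 = 8375 g.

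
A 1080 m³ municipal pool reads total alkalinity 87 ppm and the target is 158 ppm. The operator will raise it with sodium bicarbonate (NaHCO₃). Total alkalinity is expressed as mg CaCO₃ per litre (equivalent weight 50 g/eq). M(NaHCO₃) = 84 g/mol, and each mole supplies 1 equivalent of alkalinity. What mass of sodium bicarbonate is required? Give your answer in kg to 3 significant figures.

129 kg

Volume: 1080 m³ = 1,080,000 L.
Alkalinity to add: (158 − 87) = 71 mg/L as CaCO₃ × 1,080,000 L = 76,680 g as CaCO₃.
Equivalents: 76,680 g ÷ 50 g/eq = 1534 eq.
NaHCO₃ supplies 1 eq per mole → 1534 mol.
Mass: 1534 mol × 84 g/mol = 128,800 g.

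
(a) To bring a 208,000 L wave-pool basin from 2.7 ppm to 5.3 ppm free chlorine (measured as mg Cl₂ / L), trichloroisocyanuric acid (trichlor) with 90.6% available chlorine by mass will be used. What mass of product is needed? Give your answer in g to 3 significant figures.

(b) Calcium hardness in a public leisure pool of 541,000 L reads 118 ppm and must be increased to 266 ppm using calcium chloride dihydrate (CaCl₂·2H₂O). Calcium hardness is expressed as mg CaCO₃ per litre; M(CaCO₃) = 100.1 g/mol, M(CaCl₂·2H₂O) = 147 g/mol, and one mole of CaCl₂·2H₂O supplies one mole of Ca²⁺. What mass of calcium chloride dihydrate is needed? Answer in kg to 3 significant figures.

(a) Chlorine deficit: 5.3 − 2.7 = 2.6 ppm = 2.6 mg/L as Cl₂.
(a) Cl₂ equivalent needed: 2.6 mg/L × 208,000 L = 540,800 mg = 540.8 g.
(a) Product at 90.6% available chlorine: 540.8 / 0.906 = 596.9 g.

(b) Hardness to add: (266 − 118) = 148 mg/L as CaCO₃ × 541,000 L = 80,070 g as CaCO₃.
(b) Moles of Ca²⁺ (1 mol Ca²⁺ ≡ 1 mol CaCO₃): 80,070 / 100.1 g/mol = 799.9 mol.
(b) Mass of CaCl₂·2H₂O: 799.9 × 147 = 117,600 g.

(a) 597 g; (b) 118 kg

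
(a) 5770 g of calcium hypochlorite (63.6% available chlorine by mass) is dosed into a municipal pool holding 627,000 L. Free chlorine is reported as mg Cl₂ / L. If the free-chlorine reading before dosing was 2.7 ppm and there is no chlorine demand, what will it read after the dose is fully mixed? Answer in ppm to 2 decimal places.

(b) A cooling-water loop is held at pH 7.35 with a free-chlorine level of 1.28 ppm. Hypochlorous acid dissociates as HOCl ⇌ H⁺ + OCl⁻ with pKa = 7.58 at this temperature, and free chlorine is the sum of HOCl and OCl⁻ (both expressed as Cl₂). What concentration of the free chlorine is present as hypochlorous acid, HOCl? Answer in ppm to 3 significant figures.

(a) Available chlorine delivered: 5770 g × 0.636 = 3670 g as Cl₂.
(a) Concentration rise: 3670 g / 627,000 L = 5.853 mg/L = 5.85 ppm.
(a) Final FC: 2.7 + 5.85 = 8.55 ppm.

(b) [OCl⁻]/[HOCl] = 10^(pH − pKa) = 10^(7.35 − 7.58) = 10^-0.23 = 0.5888.
(b) Fraction as HOCl = 1 / (1 + 0.5888) = 0.6294.
(b) HOCl = 0.6294 × 1.28 ppm = 0.8056 ppm.

(a) 8.55 ppm; (b) 0.806 ppm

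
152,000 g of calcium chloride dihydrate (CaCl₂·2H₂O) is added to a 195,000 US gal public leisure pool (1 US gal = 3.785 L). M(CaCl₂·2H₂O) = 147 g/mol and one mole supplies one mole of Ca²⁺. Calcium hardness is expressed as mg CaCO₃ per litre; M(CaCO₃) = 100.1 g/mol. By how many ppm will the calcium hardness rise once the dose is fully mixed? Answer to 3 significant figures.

140 ppm

Volume: 195,000 US gal × 3.785 L/gal = 738,075 L.
Moles of Ca²⁺: 152,000 g ÷ 147 g/mol = 1034 mol.
As CaCO₃: 1034 mol × 100.1 g/mol = 103,500 g.
Rise: 103,500 g / 738,075 L × 1000 = 140.2 mg/L.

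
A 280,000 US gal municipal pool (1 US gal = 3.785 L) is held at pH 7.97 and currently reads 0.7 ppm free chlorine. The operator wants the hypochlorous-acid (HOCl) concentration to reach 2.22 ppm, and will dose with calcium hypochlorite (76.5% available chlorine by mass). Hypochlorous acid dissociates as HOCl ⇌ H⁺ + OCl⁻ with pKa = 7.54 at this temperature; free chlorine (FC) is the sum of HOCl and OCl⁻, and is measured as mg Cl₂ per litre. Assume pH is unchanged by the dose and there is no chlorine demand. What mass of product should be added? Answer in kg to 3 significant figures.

Volume: 280,000 US gal × 3.785 L/gal = 1,059,800 L.
[OCl⁻]/[HOCl] = 10^(pH − pKa) = 10^(7.97 − 7.54) = 2.692; fraction as HOCl = 1/(1 + 2.692) = 0.2709.
Free chlorine required for 2.22 ppm HOCl: 2.22 / 0.2709 = 8.195 ppm.
FC to add: 8.195 − 0.7 = 7.495 mg/L as Cl₂.
Cl₂ equivalent: 7.495 mg/L × 1,059,800 L = 7943 g.
Product at 76.5% available Cl: 7943 / 0.765 = 10,380 g.

10.4 kg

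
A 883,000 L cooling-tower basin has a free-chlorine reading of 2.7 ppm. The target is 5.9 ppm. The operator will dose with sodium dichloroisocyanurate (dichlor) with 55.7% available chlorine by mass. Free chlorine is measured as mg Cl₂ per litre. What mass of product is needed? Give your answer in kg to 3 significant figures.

Chlorine deficit: 5.9 − 2.7 = 3.2 ppm = 3.2 mg/L as Cl₂.
Cl₂ equivalent needed: 3.2 mg/L × 883,000 L = 2,826,000 mg = 2826 g.
Product at 55.7% available chlorine: 2826 / 0.557 = 5073 g.

5.07 kg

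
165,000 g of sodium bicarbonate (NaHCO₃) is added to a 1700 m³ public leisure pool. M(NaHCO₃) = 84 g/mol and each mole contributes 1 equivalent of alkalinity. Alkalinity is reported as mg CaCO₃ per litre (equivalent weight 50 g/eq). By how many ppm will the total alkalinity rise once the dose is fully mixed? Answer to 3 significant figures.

Volume: 1700 m³ = 1,700,000 L.
Moles of NaHCO₃: 165,000 g ÷ 84 g/mol = 1964 mol → 1964 eq of alkalinity.
As CaCO₃: 1964 eq × 50 g/eq = 98,210 g.
Rise: 98,210 g / 1,700,000 L × 1000 = 57.77 mg/L.

57.8 ppm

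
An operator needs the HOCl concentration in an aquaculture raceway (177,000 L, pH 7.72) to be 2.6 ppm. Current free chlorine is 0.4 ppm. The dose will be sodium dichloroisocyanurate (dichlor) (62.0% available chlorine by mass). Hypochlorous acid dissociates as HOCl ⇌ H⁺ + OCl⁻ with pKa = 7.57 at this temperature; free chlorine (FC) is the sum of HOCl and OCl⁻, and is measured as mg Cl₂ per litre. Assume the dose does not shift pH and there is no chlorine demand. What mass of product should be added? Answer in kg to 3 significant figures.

1.68 kg

[OCl⁻]/[HOCl] = 10^(pH − pKa) = 10^(7.72 − 7.57) = 1.413; fraction as HOCl = 1/(1 + 1.413) = 0.4145.
Free chlorine required for 2.6 ppm HOCl: 2.6 / 0.4145 = 6.273 ppm.
FC to add: 6.273 − 0.4 = 5.873 mg/L as Cl₂.
Cl₂ equivalent: 5.873 mg/L × 177,000 L = 1039 g.
Product at 62.0% available Cl: 1039 / 0.62 = 1677 g.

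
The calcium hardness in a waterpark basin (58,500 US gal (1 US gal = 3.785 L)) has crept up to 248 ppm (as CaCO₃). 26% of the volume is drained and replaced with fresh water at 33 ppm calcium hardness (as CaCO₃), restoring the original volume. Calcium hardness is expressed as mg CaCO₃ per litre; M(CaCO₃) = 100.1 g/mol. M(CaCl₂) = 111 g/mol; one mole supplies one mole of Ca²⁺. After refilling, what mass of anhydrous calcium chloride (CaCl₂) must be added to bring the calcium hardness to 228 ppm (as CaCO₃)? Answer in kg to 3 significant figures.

8.81 kg

Volume: 58,500 US gal × 3.785 L/gal = 221,422 L.
After draining 26% and refilling: 248 × 0.74 + 33 × 0.26 = 192.1 ppm.
Deficit to target: 228 − 192.1 = 35.9 mg/L.
As CaCO₃: 35.9 mg/L × 221,422 L = 7949 g; ÷ 100.1 = 79.41 mol Ca²⁺.
Mass: 79.41 × 111 = 8815 g.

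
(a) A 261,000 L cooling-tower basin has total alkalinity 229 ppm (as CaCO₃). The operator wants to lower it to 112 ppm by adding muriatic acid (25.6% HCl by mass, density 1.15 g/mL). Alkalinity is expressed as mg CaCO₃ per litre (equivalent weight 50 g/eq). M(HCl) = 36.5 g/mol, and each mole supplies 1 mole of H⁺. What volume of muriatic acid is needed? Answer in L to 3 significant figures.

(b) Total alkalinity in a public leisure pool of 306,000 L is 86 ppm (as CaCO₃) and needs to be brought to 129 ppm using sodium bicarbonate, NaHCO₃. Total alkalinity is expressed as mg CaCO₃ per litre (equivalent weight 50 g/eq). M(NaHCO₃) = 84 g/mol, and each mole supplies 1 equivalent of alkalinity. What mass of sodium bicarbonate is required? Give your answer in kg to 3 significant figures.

(a) Alkalinity to neutralize: (229 − 112) = 117 mg/L as CaCO₃ × 261,000 L = 30,540 g as CaCO₃.
(a) Equivalents of H⁺ required: 30,540 ÷ 50 g/eq = 610.7 eq = 610.7 mol HCl.
(a) Mass of HCl: 610.7 × 36.5 = 22,290 g.
(a) Mass of 25.6% solution: 22,290 / 0.256 = 87,080 g.
(a) Volume: 87,080 g ÷ 1.15 g/mL = 75,720 mL.

(b) Alkalinity to add: (129 − 86) = 43 mg/L as CaCO₃ × 306,000 L = 13,160 g as CaCO₃.
(b) Equivalents: 13,160 g ÷ 50 g/eq = 263.2 eq.
(b) NaHCO₃ supplies 1 eq per mole → 263.2 mol.
(b) Mass: 263.2 mol × 84 g/mol = 22,110 g.

(a) 75.7 L; (b) 22.1 kg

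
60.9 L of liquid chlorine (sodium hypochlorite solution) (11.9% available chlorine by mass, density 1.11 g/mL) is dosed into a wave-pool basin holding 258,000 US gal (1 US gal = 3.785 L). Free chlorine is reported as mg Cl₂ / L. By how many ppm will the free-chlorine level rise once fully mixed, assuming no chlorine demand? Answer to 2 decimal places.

8.24 ppm

Volume: 258,000 US gal × 3.785 L/gal = 976,530 L.
Mass of solution: 60.9 L × 1000 mL/L × 1.11 g/mL = 67,600 g.
Available chlorine delivered: 67,600 g × 0.119 = 8044 g as Cl₂.
Concentration rise: 8044 g / 976,530 L = 8.238 mg/L = 8.24 ppm.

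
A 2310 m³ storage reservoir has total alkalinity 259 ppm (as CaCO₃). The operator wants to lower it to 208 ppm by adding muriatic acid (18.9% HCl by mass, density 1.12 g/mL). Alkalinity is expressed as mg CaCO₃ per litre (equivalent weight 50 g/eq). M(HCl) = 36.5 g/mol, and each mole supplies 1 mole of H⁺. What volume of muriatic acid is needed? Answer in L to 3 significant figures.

406 L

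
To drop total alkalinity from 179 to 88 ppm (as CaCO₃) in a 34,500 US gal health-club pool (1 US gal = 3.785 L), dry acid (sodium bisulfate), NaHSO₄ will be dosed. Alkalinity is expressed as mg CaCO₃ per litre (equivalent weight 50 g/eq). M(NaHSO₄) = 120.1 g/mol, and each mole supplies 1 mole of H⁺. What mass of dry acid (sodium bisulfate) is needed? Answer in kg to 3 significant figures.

Volume: 34,500 US gal × 3.785 L/gal = 130,582 L.
Alkalinity to neutralize: (179 − 88) = 91 mg/L as CaCO₃ × 130,582 L = 11,880 g as CaCO₃.
Equivalents of H⁺ required: 11,880 ÷ 50 g/eq = 237.7 eq = 237.7 mol NaHSO₄.
Mass of NaHSO₄: 237.7 × 120.1 = 28,540 g.

28.5 kg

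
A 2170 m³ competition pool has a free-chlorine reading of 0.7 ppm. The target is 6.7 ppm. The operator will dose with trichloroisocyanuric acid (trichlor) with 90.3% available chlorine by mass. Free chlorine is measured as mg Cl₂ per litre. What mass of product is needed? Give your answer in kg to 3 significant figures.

Volume: 2170 m³ = 2,170,000 L.
Chlorine deficit: 6.7 − 0.7 = 6 ppm = 6 mg/L as Cl₂.
Cl₂ equivalent needed: 6 mg/L × 2,170,000 L = 13,020,000 mg = 13,020 g.
Product at 90.3% available chlorine: 13,020 / 0.903 = 14,420 g.

14.4 kg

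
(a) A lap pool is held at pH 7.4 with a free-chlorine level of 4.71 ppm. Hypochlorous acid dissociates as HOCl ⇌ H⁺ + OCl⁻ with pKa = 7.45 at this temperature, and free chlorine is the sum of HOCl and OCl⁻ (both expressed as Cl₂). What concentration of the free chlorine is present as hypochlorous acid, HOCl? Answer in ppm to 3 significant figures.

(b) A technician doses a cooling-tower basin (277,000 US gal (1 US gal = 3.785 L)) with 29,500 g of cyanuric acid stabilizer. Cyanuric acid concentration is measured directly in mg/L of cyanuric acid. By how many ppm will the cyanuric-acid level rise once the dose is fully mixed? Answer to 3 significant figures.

(a) 2.49 ppm; (b) 28.1 ppm

(a) [OCl⁻]/[HOCl] = 10^(pH − pKa) = 10^(7.4 − 7.45) = 10^-0.05 = 0.8913.
(a) Fraction as HOCl = 1 / (1 + 0.8913) = 0.5288.
(a) HOCl = 0.5288 × 4.71 ppm = 2.49 ppm.

(b) Volume: 277,000 US gal × 3.785 L/gal = 1,048,445 L.
(b) Rise: 29,500 g / 1,048,445 L × 1000 = 28.14 mg/L.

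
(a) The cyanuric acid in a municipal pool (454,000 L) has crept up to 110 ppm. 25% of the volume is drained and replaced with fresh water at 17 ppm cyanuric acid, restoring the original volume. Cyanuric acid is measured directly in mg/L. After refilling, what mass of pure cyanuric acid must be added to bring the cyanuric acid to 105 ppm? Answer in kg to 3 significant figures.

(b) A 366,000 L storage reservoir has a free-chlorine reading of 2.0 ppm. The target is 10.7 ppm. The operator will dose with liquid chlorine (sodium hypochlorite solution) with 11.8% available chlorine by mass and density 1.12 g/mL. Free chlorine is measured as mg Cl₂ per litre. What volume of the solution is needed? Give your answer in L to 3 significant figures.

(a) After draining 25% and refilling: 110 × 0.75 + 17 × 0.25 = 86.75 ppm.
(a) Deficit to target: 105 − 86.75 = 18.25 mg/L.
(a) Mass: 18.25 mg/L × 454,000 L = 8286 g cyanuric acid.

(b) Chlorine deficit: 10.7 − 2.0 = 8.7 ppm = 8.7 mg/L as Cl₂.
(b) Cl₂ equivalent needed: 8.7 mg/L × 366,000 L = 3,184,000 mg = 3184 g.
(b) Product at 11.8% available chlorine: 3184 / 0.118 = 26,980 g.
(b) Volume at density 1.12 g/mL: 26,980 g ÷ 1.12 g/mL = 24,090 mL.

(a) 8.29 kg; (b) 24.1 L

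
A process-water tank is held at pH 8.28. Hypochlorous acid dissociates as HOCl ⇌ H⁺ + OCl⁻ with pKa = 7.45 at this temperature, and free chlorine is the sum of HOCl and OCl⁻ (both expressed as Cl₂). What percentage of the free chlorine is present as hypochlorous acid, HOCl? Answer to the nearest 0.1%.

12.9%

[OCl⁻]/[HOCl] = 10^(pH − pKa) = 10^(8.28 − 7.45) = 10^0.83 = 6.761.
Fraction as HOCl = 1 / (1 + 6.761) = 0.1289.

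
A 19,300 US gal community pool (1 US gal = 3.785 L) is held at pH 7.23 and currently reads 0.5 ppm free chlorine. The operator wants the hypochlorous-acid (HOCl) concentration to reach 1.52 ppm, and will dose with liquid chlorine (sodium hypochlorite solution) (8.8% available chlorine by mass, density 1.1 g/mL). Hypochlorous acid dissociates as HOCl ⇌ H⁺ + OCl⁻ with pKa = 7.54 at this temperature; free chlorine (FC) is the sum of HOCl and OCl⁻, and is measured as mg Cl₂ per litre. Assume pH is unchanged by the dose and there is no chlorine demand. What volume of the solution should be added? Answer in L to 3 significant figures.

1.33 L

Volume: 19,300 US gal × 3.785 L/gal = 73,050 L.
[OCl⁻]/[HOCl] = 10^(pH − pKa) = 10^(7.23 − 7.54) = 0.4898; fraction as HOCl = 1/(1 + 0.4898) = 0.6712.
Free chlorine required for 1.52 ppm HOCl: 1.52 / 0.6712 = 2.264 ppm.
FC to add: 2.264 − 0.5 = 1.764 mg/L as Cl₂.
Cl₂ equivalent: 1.764 mg/L × 73,050 L = 128.9 g.
Product at 8.8% available Cl: 128.9 / 0.088 = 1465 g.
Volume: 1465 g ÷ 1.1 g/mL = 1332 mL.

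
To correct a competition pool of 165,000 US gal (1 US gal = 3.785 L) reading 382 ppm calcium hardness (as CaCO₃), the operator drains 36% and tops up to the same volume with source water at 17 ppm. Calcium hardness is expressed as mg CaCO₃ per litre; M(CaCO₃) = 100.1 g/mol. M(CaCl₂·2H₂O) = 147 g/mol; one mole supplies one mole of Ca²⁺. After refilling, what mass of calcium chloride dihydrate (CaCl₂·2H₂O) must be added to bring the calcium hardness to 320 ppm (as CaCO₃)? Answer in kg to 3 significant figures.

Volume: 165,000 US gal × 3.785 L/gal = 624,525 L.
After draining 36% and refilling: 382 × 0.64 + 17 × 0.36 = 250.6 ppm.
Deficit to target: 320 − 250.6 = 69.4 mg/L.
As CaCO₃: 69.4 mg/L × 624,525 L = 43,340 g; ÷ 100.1 = 433 mol Ca²⁺.
Mass: 433 × 147 = 63,650 g.

63.6 kg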